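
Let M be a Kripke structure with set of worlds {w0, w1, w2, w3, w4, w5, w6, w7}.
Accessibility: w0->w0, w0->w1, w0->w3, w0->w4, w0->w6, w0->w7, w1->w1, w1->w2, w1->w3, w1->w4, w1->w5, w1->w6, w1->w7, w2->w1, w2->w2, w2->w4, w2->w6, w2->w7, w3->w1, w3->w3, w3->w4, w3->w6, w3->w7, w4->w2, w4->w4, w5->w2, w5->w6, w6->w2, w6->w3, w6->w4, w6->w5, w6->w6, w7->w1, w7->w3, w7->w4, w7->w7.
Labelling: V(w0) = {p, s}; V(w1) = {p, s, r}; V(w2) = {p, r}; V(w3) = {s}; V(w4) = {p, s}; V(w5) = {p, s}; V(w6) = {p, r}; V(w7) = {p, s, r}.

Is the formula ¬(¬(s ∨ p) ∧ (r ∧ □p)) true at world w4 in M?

At w4: ¬(s ∨ p) ∧ (r ∧ □p) is false, so ¬(¬(s ∨ p) ∧ (r ∧ □p)) is true.
  At w4: ¬(s ∨ p) is false, r ∧ □p is false, so ¬(s ∨ p) ∧ (r ∧ □p) is false.
    At w4: r is false, □p is true, so r ∧ □p is false.
      At w4: □p requires p at every successor {w2, w4}.
        At w2: p is true.
        At w4: p is true.
      So □p is true at w4.

Yes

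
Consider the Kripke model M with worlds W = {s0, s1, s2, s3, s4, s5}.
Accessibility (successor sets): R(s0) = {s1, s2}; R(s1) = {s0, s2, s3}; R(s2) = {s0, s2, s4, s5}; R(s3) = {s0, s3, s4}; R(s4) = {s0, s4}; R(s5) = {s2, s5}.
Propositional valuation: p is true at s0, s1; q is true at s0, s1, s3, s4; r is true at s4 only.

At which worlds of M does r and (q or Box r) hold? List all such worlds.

s4

Let φ = r and (q or Box r). Evaluate φ at each world:
  s0 (successors {s1, s2}): φ is false.
  s1 (successors {s0, s2, s3}): φ is false.
  s2 (successors {s0, s2, s4, s5}): φ is false.
  s3 (successors {s0, s3, s4}): φ is false.
  s4 (successors {s0, s4}): φ is true.
  s5 (successors {s2, s5}): φ is false.
For instance, at s2:
  At s2: r is false, q or Box r is false, so r and (q or Box r) is false.
    At s2: q is false, Box r is false, so q or Box r is false.
      At s2: Box r requires r at every successor {s0, s2, s4, s5}.
        r fails at s0, so Box r is false at s2.
Satisfying worlds: {s4}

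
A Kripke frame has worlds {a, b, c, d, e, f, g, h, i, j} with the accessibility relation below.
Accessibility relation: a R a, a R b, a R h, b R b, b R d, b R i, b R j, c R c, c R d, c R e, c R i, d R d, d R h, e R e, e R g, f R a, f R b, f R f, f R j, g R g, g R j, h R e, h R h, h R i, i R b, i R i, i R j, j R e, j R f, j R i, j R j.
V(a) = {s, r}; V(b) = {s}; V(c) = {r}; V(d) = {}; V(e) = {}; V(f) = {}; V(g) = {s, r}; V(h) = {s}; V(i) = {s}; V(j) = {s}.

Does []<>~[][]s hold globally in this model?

Yes

Let φ = []<>~[][]s. Evaluate φ at each world:
  a (successors {a, b, h}): φ is true.
  b (successors {b, d, i, j}): φ is true.
  c (successors {c, d, e, i}): φ is true.
  d (successors {d, h}): φ is true.
  e (successors {e, g}): φ is true.
  f (successors {a, b, f, j}): φ is true.
  g (successors {g, j}): φ is true.
  h (successors {e, h, i}): φ is true.
  i (successors {b, i, j}): φ is true.
  j (successors {e, f, i, j}): φ is true.
For instance, at f:
  At f: []<>~[][]s requires <>~[][]s at every successor {a, b, f, j}.
    At a: <>~[][]s is true.
    At b: <>~[][]s is true.
    At f: <>~[][]s is true.
    At j: <>~[][]s is true.
  So []<>~[][]s is true at f.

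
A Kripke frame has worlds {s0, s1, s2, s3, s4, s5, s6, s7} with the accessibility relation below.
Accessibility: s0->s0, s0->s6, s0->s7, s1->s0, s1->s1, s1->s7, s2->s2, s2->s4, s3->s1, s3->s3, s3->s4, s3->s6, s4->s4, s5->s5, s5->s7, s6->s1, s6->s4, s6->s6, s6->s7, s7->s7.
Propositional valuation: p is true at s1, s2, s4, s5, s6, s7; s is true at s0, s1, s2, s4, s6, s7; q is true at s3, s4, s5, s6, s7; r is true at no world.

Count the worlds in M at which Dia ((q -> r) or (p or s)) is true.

Let φ = Dia ((q -> r) or (p or s)). Evaluate φ at each world:
  s0 (successors {s0, s6, s7}): φ is true.
  s1 (successors {s0, s1, s7}): φ is true.
  s2 (successors {s2, s4}): φ is true.
  s3 (successors {s1, s3, s4, s6}): φ is true.
  s4 (successors {s4}): φ is true.
  s5 (successors {s5, s7}): φ is true.
  s6 (successors {s1, s4, s6, s7}): φ is true.
  s7 (successors {s7}): φ is true.
For instance, at s6:
  At s6: Dia ((q -> r) or (p or s)) requires (q -> r) or (p or s) at some successor in {s1, s4, s6, s7}.
    (q -> r) or (p or s) holds at s1, so Dia ((q -> r) or (p or s)) is true at s6.
Satisfying worlds: {s0, s1, s2, s3, s4, s5, s6, s7}

8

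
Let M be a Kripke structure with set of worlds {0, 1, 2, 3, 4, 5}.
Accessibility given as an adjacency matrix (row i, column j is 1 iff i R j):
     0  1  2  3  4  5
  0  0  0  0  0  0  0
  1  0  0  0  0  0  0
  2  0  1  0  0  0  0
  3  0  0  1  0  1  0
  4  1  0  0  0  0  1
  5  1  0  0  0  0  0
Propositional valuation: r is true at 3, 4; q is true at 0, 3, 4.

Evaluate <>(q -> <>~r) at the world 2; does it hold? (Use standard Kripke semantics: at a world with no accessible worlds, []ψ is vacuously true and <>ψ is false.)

At 2: <>(q -> <>~r) requires q -> <>~r at some successor in {1}.
  q -> <>~r holds at 1, so <>(q -> <>~r) is true at 2.
    At 1: q is false, <>~r is false, so q -> <>~r is true.
      At 1: no accessible worlds, so <>~r is false.

Yes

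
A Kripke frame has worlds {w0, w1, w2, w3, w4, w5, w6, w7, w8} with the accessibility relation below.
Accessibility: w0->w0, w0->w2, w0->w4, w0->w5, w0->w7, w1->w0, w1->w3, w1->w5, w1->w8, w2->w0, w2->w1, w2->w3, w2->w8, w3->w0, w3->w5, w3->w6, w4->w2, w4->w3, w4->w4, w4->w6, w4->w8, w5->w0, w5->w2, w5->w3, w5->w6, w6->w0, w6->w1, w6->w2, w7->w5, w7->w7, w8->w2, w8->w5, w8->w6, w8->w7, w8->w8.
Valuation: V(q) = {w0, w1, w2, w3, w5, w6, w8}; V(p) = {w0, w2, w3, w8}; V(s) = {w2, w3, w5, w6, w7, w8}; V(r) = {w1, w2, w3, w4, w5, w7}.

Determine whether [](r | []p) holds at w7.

Yes

At w7: [](r | []p) requires r | []p at every successor {w5, w7}.
    At w5: r is true, []p is false, so r | []p is true.
      At w5: []p requires p at every successor {w0, w2, w3, w6}.
        p fails at w6, so []p is false at w5.
    At w7: r is true, []p is false, so r | []p is true.
      At w7: []p requires p at every successor {w5, w7}.
        p fails at w5, so []p is false at w7.
So [](r | []p) is true at w7.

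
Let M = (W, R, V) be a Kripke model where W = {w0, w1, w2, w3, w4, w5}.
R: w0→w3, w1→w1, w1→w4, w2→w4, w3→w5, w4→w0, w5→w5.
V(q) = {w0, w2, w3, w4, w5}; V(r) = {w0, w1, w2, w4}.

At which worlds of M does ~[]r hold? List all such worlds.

Recall that []ψ holds at a world iff ψ holds at every accessible world, and <>ψ holds iff ψ holds at some accessible world.
Let φ = ~[]r. Evaluate φ at each world:
  w0 (successors {w3}): φ is true.
  w1 (successors {w1, w4}): φ is false.
  w2 (successors {w4}): φ is false.
  w3 (successors {w5}): φ is true.
  w4 (successors {w0}): φ is false.
  w5 (successors {w5}): φ is true.
For instance, at w0:
  At w0: []r is false, so ~[]r is true.
    At w0: []r requires r at every successor {w3}.
      r fails at w3, so []r is false at w0.
Satisfying worlds: {w0, w3, w5}

w0, w3, w5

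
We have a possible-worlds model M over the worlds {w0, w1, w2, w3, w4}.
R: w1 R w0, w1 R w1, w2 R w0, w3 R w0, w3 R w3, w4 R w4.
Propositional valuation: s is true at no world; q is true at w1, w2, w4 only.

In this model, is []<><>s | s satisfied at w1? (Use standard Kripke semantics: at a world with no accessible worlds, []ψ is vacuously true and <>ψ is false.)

No

At w1: []<><>s is false, s is false, so []<><>s | s is false.
  At w1: []<><>s requires <><>s at every successor {w0, w1}.
    <><>s fails at w0, so []<><>s is false at w1.
      At w0: no accessible worlds, so <><>s is false.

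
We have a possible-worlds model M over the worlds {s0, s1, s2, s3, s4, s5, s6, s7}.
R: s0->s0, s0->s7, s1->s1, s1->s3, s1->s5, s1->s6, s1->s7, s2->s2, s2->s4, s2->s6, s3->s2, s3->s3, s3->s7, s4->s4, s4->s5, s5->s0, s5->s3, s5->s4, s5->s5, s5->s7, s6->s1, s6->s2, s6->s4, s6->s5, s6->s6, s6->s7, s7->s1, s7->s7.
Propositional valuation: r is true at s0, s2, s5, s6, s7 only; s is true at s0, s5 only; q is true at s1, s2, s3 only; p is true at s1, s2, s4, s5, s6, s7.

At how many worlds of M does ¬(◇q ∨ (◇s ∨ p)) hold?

Recall that ◇ψ holds at a world iff ψ holds at some accessible world.
Let φ = ¬(◇q ∨ (◇s ∨ p)). Evaluate φ at each world:
  s0 (successors {s0, s7}): φ is false.
  s1 (successors {s1, s3, s5, s6, s7}): φ is false.
  s2 (successors {s2, s4, s6}): φ is false.
  s3 (successors {s2, s3, s7}): φ is false.
  s4 (successors {s4, s5}): φ is false.
  s5 (successors {s0, s3, s4, s5, s7}): φ is false.
  s6 (successors {s1, s2, s4, s5, s6, s7}): φ is false.
  s7 (successors {s1, s7}): φ is false.
For instance, at s5:
  At s5: ◇q ∨ (◇s ∨ p) is true, so ¬(◇q ∨ (◇s ∨ p)) is false.
    At s5: ◇q is true, ◇s ∨ p is true, so ◇q ∨ (◇s ∨ p) is true.
      At s5: ◇q requires q at some successor in {s0, s3, s4, s5, s7}.
        q holds at s3, so ◇q is true at s5.
      At s5: ◇s is true, p is true, so ◇s ∨ p is true.
Satisfying worlds: none.

0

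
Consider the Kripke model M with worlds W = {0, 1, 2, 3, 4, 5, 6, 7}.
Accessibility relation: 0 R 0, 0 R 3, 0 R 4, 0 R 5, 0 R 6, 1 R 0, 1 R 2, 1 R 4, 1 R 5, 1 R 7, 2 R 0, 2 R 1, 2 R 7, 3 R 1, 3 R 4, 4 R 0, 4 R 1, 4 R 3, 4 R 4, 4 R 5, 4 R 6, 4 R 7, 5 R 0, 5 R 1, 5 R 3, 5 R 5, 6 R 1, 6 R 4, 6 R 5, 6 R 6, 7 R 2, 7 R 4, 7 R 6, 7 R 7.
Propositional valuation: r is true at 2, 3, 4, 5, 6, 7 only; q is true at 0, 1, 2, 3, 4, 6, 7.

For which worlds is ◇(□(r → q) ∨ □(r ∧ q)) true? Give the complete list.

0, 1, 2, 4, 5, 7

Let φ = ◇(□(r → q) ∨ □(r ∧ q)). Evaluate φ at each world:
  0 (successors {0, 3, 4, 5, 6}): φ is true.
  1 (successors {0, 2, 4, 5, 7}): φ is true.
  2 (successors {0, 1, 7}): φ is true.
  3 (successors {1, 4}): φ is false.
  4 (successors {0, 1, 3, 4, 5, 6, 7}): φ is true.
  5 (successors {0, 1, 3, 5}): φ is true.
  6 (successors {1, 4, 5, 6}): φ is false.
  7 (successors {2, 4, 6, 7}): φ is true.
For instance, at 1:
  At 1: ◇(□(r → q) ∨ □(r ∧ q)) requires □(r → q) ∨ □(r ∧ q) at some successor in {0, 2, 4, 5, 7}.
    □(r → q) ∨ □(r ∧ q) holds at 2, so ◇(□(r → q) ∨ □(r ∧ q)) is true at 1.
      At 2: □(r → q) is true, □(r ∧ q) is false, so □(r → q) ∨ □(r ∧ q) is true.
Satisfying worlds: {0, 1, 2, 4, 5, 7}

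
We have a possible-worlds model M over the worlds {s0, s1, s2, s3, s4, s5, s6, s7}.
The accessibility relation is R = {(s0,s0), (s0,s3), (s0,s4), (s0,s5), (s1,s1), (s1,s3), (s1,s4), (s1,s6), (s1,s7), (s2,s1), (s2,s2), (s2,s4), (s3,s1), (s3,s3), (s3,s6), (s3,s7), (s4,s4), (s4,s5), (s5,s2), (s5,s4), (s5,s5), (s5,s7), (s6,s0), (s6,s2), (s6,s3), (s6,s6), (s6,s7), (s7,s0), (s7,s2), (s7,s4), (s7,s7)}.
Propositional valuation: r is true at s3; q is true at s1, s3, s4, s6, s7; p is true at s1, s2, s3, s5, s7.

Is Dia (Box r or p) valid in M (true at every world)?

Let φ = Dia (Box r or p). Evaluate φ at each world:
  s0 (successors {s0, s3, s4, s5}): φ is true.
  s1 (successors {s1, s3, s4, s6, s7}): φ is true.
  s2 (successors {s1, s2, s4}): φ is true.
  s3 (successors {s1, s3, s6, s7}): φ is true.
  s4 (successors {s4, s5}): φ is true.
  s5 (successors {s2, s4, s5, s7}): φ is true.
  s6 (successors {s0, s2, s3, s6, s7}): φ is true.
  s7 (successors {s0, s2, s4, s7}): φ is true.
For instance, at s3:
  At s3: Dia (Box r or p) requires Box r or p at some successor in {s1, s3, s6, s7}.
    Box r or p holds at s1, so Dia (Box r or p) is true at s3.
      At s1: Box r is false, p is true, so Box r or p is true.

Yes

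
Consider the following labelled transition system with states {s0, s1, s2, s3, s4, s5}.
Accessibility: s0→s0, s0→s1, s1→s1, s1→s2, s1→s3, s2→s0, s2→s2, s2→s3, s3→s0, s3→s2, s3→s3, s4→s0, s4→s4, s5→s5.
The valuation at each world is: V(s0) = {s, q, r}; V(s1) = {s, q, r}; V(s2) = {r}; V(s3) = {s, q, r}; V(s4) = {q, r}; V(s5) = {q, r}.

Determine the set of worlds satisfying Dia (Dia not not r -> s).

s0, s1, s2, s3, s4

Let φ = Dia (Dia not not r -> s). Evaluate φ at each world:
  s0 (successors {s0, s1}): φ is true.
  s1 (successors {s1, s2, s3}): φ is true.
  s2 (successors {s0, s2, s3}): φ is true.
  s3 (successors {s0, s2, s3}): φ is true.
  s4 (successors {s0, s4}): φ is true.
  s5 (successors {s5}): φ is false.
For instance, at s3:
  At s3: Dia (Dia not not r -> s) requires Dia not not r -> s at some successor in {s0, s2, s3}.
    Dia not not r -> s holds at s0, so Dia (Dia not not r -> s) is true at s3.
      At s0: Dia not not r is true, s is true, so Dia not not r -> s is true.
Satisfying worlds: {s0, s1, s2, s3, s4}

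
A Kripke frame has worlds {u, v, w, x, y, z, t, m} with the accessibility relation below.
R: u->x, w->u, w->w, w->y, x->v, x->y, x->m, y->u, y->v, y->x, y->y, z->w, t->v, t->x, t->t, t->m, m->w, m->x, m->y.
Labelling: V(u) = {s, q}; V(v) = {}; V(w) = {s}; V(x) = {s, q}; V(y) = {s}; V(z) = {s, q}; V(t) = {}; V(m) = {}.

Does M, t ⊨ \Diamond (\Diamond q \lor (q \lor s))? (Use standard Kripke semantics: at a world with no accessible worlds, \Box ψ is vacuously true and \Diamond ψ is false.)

Yes

At t: \Diamond (\Diamond q \lor (q \lor s)) requires \Diamond q \lor (q \lor s) at some successor in {v, x, t, m}.
  \Diamond q \lor (q \lor s) holds at x, so \Diamond (\Diamond q \lor (q \lor s)) is true at t.
    At x: \Diamond q is false, q \lor s is true, so \Diamond q \lor (q \lor s) is true.
      At x: \Diamond q requires q at some successor in {v, y, m}.
        At v: q is false.
        At y: q is false.
        At m: q is false.
      So \Diamond q is false at x.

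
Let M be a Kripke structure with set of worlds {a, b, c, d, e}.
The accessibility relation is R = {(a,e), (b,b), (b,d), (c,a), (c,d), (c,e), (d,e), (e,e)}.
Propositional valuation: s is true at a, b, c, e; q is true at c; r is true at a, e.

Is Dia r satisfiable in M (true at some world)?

Let φ = Dia r. Evaluate φ at each world:
  a (successors {e}): φ is true.
  b (successors {b, d}): φ is false.
  c (successors {a, d, e}): φ is true.
  d (successors {e}): φ is true.
  e (successors {e}): φ is true.
Detail at a (witness):
  At a: Dia r requires r at some successor in {e}.
    r holds at e, so Dia r is true at a.

Yes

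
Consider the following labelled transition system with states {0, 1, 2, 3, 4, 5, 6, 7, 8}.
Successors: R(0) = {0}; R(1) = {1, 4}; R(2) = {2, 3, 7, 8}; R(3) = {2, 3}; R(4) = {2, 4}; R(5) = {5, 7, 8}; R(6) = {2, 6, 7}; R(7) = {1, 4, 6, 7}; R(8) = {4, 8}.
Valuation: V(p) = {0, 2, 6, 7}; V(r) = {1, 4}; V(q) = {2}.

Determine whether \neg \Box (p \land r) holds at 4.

At 4: \Box (p \land r) is false, so \neg \Box (p \land r) is true.
  At 4: \Box (p \land r) requires p \land r at every successor {2, 4}.
    p \land r fails at 2, so \Box (p \land r) is false at 4.

Yes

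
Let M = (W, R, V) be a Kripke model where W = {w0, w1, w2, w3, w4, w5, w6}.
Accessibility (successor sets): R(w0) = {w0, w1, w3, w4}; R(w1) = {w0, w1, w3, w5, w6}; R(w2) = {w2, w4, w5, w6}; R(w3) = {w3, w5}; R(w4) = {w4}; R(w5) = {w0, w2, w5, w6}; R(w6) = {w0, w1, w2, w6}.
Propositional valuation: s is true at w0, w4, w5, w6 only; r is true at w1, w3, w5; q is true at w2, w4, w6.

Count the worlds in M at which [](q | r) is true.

3

Let φ = [](q | r). Evaluate φ at each world:
  w0 (successors {w0, w1, w3, w4}): φ is false.
  w1 (successors {w0, w1, w3, w5, w6}): φ is false.
  w2 (successors {w2, w4, w5, w6}): φ is true.
  w3 (successors {w3, w5}): φ is true.
  w4 (successors {w4}): φ is true.
  w5 (successors {w0, w2, w5, w6}): φ is false.
  w6 (successors {w0, w1, w2, w6}): φ is false.
For instance, at w4:
  At w4: [](q | r) requires q | r at every successor {w4}.
    At w4: q | r is true.
  So [](q | r) is true at w4.
Satisfying worlds: {w2, w3, w4}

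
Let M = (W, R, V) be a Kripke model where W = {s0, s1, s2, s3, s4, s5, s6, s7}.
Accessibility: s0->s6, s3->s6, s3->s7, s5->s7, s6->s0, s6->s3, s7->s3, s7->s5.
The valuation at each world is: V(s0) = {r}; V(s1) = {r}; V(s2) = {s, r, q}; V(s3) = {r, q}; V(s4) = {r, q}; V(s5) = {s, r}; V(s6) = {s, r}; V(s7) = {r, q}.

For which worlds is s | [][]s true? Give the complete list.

s1, s2, s4, s5, s6

Let φ = s | [][]s. Evaluate φ at each world:
  s0 (successors {s6}): φ is false.
  s1 (successors ∅): φ is true.
  s2 (successors ∅): φ is true.
  s3 (successors {s6, s7}): φ is false.
  s4 (successors ∅): φ is true.
  s5 (successors {s7}): φ is true.
  s6 (successors {s0, s3}): φ is true.
  s7 (successors {s3, s5}): φ is false.
For instance, at s7:
  At s7: s is false, [][]s is false, so s | [][]s is false.
    At s7: [][]s requires []s at every successor {s3, s5}.
      []s fails at s3, so [][]s is false at s7.
Satisfying worlds: {s1, s2, s4, s5, s6}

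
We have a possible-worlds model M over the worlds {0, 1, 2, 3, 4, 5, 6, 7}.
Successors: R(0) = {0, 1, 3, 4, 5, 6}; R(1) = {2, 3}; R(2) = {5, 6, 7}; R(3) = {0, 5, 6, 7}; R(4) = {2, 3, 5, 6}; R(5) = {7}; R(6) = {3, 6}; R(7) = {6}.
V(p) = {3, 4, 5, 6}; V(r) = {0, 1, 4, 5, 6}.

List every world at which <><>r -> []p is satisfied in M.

Let φ = <><>r -> []p. Evaluate φ at each world:
  0 (successors {0, 1, 3, 4, 5, 6}): φ is false.
  1 (successors {2, 3}): φ is false.
  2 (successors {5, 6, 7}): φ is false.
  3 (successors {0, 5, 6, 7}): φ is false.
  4 (successors {2, 3, 5, 6}): φ is false.
  5 (successors {7}): φ is false.
  6 (successors {3, 6}): φ is true.
  7 (successors {6}): φ is true.
For instance, at 3:
  At 3: <><>r is true, []p is false, so <><>r -> []p is false.
    At 3: <><>r requires <>r at some successor in {0, 5, 6, 7}.
      <>r holds at 0, so <><>r is true at 3.
    At 3: []p requires p at every successor {0, 5, 6, 7}.
      p fails at 0, so []p is false at 3.
Satisfying worlds: {6, 7}

6, 7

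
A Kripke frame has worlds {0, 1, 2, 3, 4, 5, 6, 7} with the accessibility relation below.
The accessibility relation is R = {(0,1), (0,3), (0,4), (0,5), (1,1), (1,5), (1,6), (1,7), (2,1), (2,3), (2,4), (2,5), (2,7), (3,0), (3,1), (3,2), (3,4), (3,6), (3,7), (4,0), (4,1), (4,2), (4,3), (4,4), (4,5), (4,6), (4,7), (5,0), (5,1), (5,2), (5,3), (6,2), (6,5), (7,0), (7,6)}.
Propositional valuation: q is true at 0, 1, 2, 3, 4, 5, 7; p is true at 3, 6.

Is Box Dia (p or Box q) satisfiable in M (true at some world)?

Let φ = Box Dia (p or Box q). Evaluate φ at each world:
  0 (successors {1, 3, 4, 5}): φ is true.
  1 (successors {1, 5, 6, 7}): φ is true.
  2 (successors {1, 3, 4, 5, 7}): φ is true.
  3 (successors {0, 1, 2, 4, 6, 7}): φ is true.
  4 (successors {0, 1, 2, 3, 4, 5, 6, 7}): φ is true.
  5 (successors {0, 1, 2, 3}): φ is true.
  6 (successors {2, 5}): φ is true.
  7 (successors {0, 6}): φ is true.
Detail at 0 (witness):
  At 0: Box Dia (p or Box q) requires Dia (p or Box q) at every successor {1, 3, 4, 5}.
    At 1: Dia (p or Box q) is true.
    At 3: Dia (p or Box q) is true.
    At 4: Dia (p or Box q) is true.
    At 5: Dia (p or Box q) is true.
  So Box Dia (p or Box q) is true at 0.

Yes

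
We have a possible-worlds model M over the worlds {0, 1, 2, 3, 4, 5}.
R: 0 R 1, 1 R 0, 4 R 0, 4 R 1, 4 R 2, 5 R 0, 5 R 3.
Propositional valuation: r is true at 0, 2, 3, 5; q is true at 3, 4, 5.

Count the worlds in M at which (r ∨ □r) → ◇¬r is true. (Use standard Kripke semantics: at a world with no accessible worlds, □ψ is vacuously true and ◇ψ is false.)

Let φ = (r ∨ □r) → ◇¬r. Evaluate φ at each world:
  0 (successors {1}): φ is true.
  1 (successors {0}): φ is false.
  2 (successors ∅): φ is false.
  3 (successors ∅): φ is false.
  4 (successors {0, 1, 2}): φ is true.
  5 (successors {0, 3}): φ is false.
For instance, at 5:
  At 5: r ∨ □r is true, ◇¬r is false, so (r ∨ □r) → ◇¬r is false.
    At 5: r is true, □r is true, so r ∨ □r is true.
      At 5: □r requires r at every successor {0, 3}.
        At 0: r is true.
        At 3: r is true.
      So □r is true at 5.
    At 5: ◇¬r requires ¬r at some successor in {0, 3}.
      At 0: ¬r is false.
      At 3: ¬r is false.
    So ◇¬r is false at 5.
Satisfying worlds: {0, 4}

2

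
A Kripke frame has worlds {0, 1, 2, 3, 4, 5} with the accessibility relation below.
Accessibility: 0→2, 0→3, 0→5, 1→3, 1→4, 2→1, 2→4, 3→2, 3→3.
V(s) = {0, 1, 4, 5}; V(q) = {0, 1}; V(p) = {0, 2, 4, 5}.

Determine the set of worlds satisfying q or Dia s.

0, 1, 2

Let φ = q or Dia s. Evaluate φ at each world:
  0 (successors {2, 3, 5}): φ is true.
  1 (successors {3, 4}): φ is true.
  2 (successors {1, 4}): φ is true.
  3 (successors {2, 3}): φ is false.
  4 (successors ∅): φ is false.
  5 (successors ∅): φ is false.
For instance, at 1:
  At 1: q is true, Dia s is true, so q or Dia s is true.
    At 1: Dia s requires s at some successor in {3, 4}.
      s holds at 4, so Dia s is true at 1.
Satisfying worlds: {0, 1, 2}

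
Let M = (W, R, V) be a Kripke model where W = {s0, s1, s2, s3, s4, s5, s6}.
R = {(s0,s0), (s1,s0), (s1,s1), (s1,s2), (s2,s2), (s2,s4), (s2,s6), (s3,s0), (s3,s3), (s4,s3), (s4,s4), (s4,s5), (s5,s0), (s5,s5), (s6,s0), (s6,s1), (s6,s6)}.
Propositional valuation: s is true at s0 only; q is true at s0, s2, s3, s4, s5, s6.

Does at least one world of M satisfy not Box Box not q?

Recall that Box ψ holds at a world iff ψ holds at every accessible world, and Dia ψ holds iff ψ holds at some accessible world.
Let φ = not Box Box not q. Evaluate φ at each world:
  s0 (successors {s0}): φ is true.
  s1 (successors {s0, s1, s2}): φ is true.
  s2 (successors {s2, s4, s6}): φ is true.
  s3 (successors {s0, s3}): φ is true.
  s4 (successors {s3, s4, s5}): φ is true.
  s5 (successors {s0, s5}): φ is true.
  s6 (successors {s0, s1, s6}): φ is true.
Detail at s0 (witness):
  At s0: Box Box not q is false, so not Box Box not q is true.
    At s0: Box Box not q requires Box not q at every successor {s0}.
      Box not q fails at s0, so Box Box not q is false at s0.

Yes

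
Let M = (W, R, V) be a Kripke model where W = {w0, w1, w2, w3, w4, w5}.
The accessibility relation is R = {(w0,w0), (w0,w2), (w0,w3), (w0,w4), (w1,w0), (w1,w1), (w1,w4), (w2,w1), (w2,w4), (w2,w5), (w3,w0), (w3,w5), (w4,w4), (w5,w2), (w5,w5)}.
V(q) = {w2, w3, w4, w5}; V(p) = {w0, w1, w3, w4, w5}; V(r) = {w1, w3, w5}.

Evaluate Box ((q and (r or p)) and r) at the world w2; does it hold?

No

Recall that Box ψ holds at a world iff ψ holds at every accessible world, and Dia ψ holds iff ψ holds at some accessible world.
At w2: Box ((q and (r or p)) and r) requires (q and (r or p)) and r at every successor {w1, w4, w5}.
  (q and (r or p)) and r fails at w1, so Box ((q and (r or p)) and r) is false at w2.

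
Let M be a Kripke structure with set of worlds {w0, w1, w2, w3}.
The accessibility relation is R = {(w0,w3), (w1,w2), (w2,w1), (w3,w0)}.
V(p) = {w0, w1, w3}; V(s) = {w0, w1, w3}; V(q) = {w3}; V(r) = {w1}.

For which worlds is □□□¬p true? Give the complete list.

w1

Let φ = □□□¬p. Evaluate φ at each world:
  w0 (successors {w3}): φ is false.
  w1 (successors {w2}): φ is true.
  w2 (successors {w1}): φ is false.
  w3 (successors {w0}): φ is false.
For instance, at w3:
  At w3: □□□¬p requires □□¬p at every successor {w0}.
    □□¬p fails at w0, so □□□¬p is false at w3.
      At w0: □□¬p requires □¬p at every successor {w3}.
        □¬p fails at w3, so □□¬p is false at w0.
Satisfying worlds: {w1}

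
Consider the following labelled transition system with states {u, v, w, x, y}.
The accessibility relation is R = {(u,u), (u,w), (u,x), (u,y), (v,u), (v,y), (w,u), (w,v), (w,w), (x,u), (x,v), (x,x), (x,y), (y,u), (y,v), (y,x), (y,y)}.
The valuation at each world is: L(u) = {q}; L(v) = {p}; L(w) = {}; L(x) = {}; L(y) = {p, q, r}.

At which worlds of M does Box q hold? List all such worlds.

v

Let φ = Box q. Evaluate φ at each world:
  u (successors {u, w, x, y}): φ is false.
  v (successors {u, y}): φ is true.
  w (successors {u, v, w}): φ is false.
  x (successors {u, v, x, y}): φ is false.
  y (successors {u, v, x, y}): φ is false.
For instance, at v:
  At v: Box q requires q at every successor {u, y}.
    At u: q is true.
    At y: q is true.
  So Box q is true at v.
Satisfying worlds: {v}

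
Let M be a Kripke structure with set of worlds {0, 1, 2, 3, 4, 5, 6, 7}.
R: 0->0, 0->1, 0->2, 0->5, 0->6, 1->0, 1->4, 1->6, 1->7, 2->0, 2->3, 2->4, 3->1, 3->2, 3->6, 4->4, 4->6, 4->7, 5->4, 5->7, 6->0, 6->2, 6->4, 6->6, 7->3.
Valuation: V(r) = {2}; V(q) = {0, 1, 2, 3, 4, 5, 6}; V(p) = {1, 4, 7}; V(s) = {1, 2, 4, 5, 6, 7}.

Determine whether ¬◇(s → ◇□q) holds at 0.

At 0: ◇(s → ◇□q) is true, so ¬◇(s → ◇□q) is false.
  At 0: ◇(s → ◇□q) requires s → ◇□q at some successor in {0, 1, 2, 5, 6}.
    s → ◇□q holds at 0, so ◇(s → ◇□q) is true at 0.
      At 0: s is false, ◇□q is true, so s → ◇□q is true.

No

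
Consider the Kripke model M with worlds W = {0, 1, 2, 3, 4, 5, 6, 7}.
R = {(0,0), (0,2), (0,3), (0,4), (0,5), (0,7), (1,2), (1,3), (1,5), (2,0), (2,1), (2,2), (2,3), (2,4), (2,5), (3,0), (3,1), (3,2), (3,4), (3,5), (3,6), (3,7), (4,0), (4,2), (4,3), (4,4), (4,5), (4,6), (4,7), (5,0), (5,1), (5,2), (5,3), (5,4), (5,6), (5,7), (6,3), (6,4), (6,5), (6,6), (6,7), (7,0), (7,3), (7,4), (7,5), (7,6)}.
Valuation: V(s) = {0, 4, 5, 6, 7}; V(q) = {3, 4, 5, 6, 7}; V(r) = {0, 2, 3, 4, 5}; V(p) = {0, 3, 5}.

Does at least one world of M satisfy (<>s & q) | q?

Yes

Recall that <>ψ holds at a world iff ψ holds at some accessible world.
Let φ = (<>s & q) | q. Evaluate φ at each world:
  0 (successors {0, 2, 3, 4, 5, 7}): φ is false.
  1 (successors {2, 3, 5}): φ is false.
  2 (successors {0, 1, 2, 3, 4, 5}): φ is false.
  3 (successors {0, 1, 2, 4, 5, 6, 7}): φ is true.
  4 (successors {0, 2, 3, 4, 5, 6, 7}): φ is true.
  5 (successors {0, 1, 2, 3, 4, 6, 7}): φ is true.
  6 (successors {3, 4, 5, 6, 7}): φ is true.
  7 (successors {0, 3, 4, 5, 6}): φ is true.
Detail at 3 (witness):
  At 3: <>s & q is true, q is true, so (<>s & q) | q is true.
    At 3: <>s is true, q is true, so <>s & q is true.
      At 3: <>s requires s at some successor in {0, 1, 2, 4, 5, 6, 7}.
        s holds at 0, so <>s is true at 3.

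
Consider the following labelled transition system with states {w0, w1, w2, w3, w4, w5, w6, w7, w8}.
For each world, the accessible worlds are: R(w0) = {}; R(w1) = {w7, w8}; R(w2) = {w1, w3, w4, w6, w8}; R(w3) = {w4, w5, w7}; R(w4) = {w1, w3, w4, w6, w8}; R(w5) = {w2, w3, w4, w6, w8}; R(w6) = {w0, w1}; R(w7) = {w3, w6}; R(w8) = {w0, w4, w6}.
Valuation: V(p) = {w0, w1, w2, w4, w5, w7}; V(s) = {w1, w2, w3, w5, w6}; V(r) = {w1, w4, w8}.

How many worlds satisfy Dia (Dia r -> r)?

Let φ = Dia (Dia r -> r). Evaluate φ at each world:
  w0 (successors ∅): φ is false.
  w1 (successors {w7, w8}): φ is true.
  w2 (successors {w1, w3, w4, w6, w8}): φ is true.
  w3 (successors {w4, w5, w7}): φ is true.
  w4 (successors {w1, w3, w4, w6, w8}): φ is true.
  w5 (successors {w2, w3, w4, w6, w8}): φ is true.
  w6 (successors {w0, w1}): φ is true.
  w7 (successors {w3, w6}): φ is false.
  w8 (successors {w0, w4, w6}): φ is true.
For instance, at w7:
  At w7: Dia (Dia r -> r) requires Dia r -> r at some successor in {w3, w6}.
    At w3: Dia r -> r is false.
    At w6: Dia r -> r is false.
  So Dia (Dia r -> r) is false at w7.
Satisfying worlds: {w1, w2, w3, w4, w5, w6, w8}

7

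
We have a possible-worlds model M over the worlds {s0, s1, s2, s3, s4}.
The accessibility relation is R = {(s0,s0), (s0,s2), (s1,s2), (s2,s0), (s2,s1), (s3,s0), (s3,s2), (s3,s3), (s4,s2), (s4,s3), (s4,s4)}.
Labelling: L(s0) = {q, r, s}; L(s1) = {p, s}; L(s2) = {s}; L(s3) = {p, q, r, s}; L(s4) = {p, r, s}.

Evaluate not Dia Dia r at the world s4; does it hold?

No

At s4: Dia Dia r is true, so not Dia Dia r is false.
  At s4: Dia Dia r requires Dia r at some successor in {s2, s3, s4}.
    Dia r holds at s2, so Dia Dia r is true at s4.
      At s2: Dia r requires r at some successor in {s0, s1}.
        r holds at s0, so Dia r is true at s2.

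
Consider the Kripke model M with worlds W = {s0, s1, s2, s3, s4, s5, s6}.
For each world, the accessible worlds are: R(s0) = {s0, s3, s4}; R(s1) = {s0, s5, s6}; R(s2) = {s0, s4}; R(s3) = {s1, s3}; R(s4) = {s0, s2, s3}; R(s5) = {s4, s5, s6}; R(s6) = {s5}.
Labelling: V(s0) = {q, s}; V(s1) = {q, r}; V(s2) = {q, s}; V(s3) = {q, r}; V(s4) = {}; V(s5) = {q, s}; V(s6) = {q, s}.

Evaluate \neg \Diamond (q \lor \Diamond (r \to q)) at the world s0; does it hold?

No

At s0: \Diamond (q \lor \Diamond (r \to q)) is true, so \neg \Diamond (q \lor \Diamond (r \to q)) is false.
  At s0: \Diamond (q \lor \Diamond (r \to q)) requires q \lor \Diamond (r \to q) at some successor in {s0, s3, s4}.
    q \lor \Diamond (r \to q) holds at s0, so \Diamond (q \lor \Diamond (r \to q)) is true at s0.
      At s0: q is true, \Diamond (r \to q) is true, so q \lor \Diamond (r \to q) is true.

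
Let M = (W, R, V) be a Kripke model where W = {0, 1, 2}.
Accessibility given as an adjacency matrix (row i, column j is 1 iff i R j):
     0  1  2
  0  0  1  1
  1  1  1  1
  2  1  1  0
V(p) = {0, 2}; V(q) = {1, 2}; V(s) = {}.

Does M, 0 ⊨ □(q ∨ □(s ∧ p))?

At 0: □(q ∨ □(s ∧ p)) requires q ∨ □(s ∧ p) at every successor {1, 2}.
    At 1: q is true, □(s ∧ p) is false, so q ∨ □(s ∧ p) is true.
      At 1: □(s ∧ p) requires s ∧ p at every successor {0, 1, 2}.
        s ∧ p fails at 0, so □(s ∧ p) is false at 1.
    At 2: q is true, □(s ∧ p) is false, so q ∨ □(s ∧ p) is true.
      At 2: □(s ∧ p) requires s ∧ p at every successor {0, 1}.
        s ∧ p fails at 0, so □(s ∧ p) is false at 2.
So □(q ∨ □(s ∧ p)) is true at 0.

Yes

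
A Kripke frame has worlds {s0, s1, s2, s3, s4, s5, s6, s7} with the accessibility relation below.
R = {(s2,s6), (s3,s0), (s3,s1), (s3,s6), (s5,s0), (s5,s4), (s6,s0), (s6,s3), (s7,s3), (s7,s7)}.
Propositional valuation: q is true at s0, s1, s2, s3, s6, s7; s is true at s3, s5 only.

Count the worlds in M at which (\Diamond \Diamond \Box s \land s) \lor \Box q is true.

7

Let φ = (\Diamond \Diamond \Box s \land s) \lor \Box q. Evaluate φ at each world:
  s0 (successors ∅): φ is true.
  s1 (successors ∅): φ is true.
  s2 (successors {s6}): φ is true.
  s3 (successors {s0, s1, s6}): φ is true.
  s4 (successors ∅): φ is true.
  s5 (successors {s0, s4}): φ is false.
  s6 (successors {s0, s3}): φ is true.
  s7 (successors {s3, s7}): φ is true.
For instance, at s3:
  At s3: \Diamond \Diamond \Box s \land s is true, \Box q is true, so (\Diamond \Diamond \Box s \land s) \lor \Box q is true.
    At s3: \Diamond \Diamond \Box s is true, s is true, so \Diamond \Diamond \Box s \land s is true.
      At s3: \Diamond \Diamond \Box s requires \Diamond \Box s at some successor in {s0, s1, s6}.
        \Diamond \Box s holds at s6, so \Diamond \Diamond \Box s is true at s3.
    At s3: \Box q requires q at every successor {s0, s1, s6}.
      At s0: q is true.
      At s1: q is true.
      At s6: q is true.
    So \Box q is true at s3.
Satisfying worlds: {s0, s1, s2, s3, s4, s6, s7}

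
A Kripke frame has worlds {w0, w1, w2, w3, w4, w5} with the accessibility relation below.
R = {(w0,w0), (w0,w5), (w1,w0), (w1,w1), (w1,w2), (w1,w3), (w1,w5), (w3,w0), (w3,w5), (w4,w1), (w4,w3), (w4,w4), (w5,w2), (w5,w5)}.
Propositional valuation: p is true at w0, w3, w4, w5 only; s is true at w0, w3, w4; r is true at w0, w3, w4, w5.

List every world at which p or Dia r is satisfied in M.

w0, w1, w3, w4, w5

Let φ = p or Dia r. Evaluate φ at each world:
  w0 (successors {w0, w5}): φ is true.
  w1 (successors {w0, w1, w2, w3, w5}): φ is true.
  w2 (successors ∅): φ is false.
  w3 (successors {w0, w5}): φ is true.
  w4 (successors {w1, w3, w4}): φ is true.
  w5 (successors {w2, w5}): φ is true.
For instance, at w5:
  At w5: p is true, Dia r is true, so p or Dia r is true.
    At w5: Dia r requires r at some successor in {w2, w5}.
      r holds at w5, so Dia r is true at w5.
Satisfying worlds: {w0, w1, w3, w4, w5}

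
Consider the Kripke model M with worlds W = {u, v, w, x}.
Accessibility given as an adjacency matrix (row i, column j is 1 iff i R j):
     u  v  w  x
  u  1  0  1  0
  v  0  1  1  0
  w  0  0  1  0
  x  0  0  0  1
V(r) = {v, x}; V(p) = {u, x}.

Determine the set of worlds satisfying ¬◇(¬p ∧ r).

u, w, x

Let φ = ¬◇(¬p ∧ r). Evaluate φ at each world:
  u (successors {u, w}): φ is true.
  v (successors {v, w}): φ is false.
  w (successors {w}): φ is true.
  x (successors {x}): φ is true.
For instance, at u:
  At u: ◇(¬p ∧ r) is false, so ¬◇(¬p ∧ r) is true.
    At u: ◇(¬p ∧ r) requires ¬p ∧ r at some successor in {u, w}.
      At u: ¬p ∧ r is false.
      At w: ¬p ∧ r is false.
    So ◇(¬p ∧ r) is false at u.
Satisfying worlds: {u, w, x}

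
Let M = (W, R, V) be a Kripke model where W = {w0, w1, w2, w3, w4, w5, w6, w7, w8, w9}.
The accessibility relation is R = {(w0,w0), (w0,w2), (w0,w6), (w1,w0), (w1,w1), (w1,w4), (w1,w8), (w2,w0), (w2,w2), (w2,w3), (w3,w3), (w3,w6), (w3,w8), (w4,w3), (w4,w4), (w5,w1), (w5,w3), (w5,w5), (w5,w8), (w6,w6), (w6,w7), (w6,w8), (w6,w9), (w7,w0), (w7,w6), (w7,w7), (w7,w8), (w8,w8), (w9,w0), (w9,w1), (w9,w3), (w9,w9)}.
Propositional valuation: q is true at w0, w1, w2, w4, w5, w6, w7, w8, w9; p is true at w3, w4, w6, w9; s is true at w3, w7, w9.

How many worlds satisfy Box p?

Let φ = Box p. Evaluate φ at each world:
  w0 (successors {w0, w2, w6}): φ is false.
  w1 (successors {w0, w1, w4, w8}): φ is false.
  w2 (successors {w0, w2, w3}): φ is false.
  w3 (successors {w3, w6, w8}): φ is false.
  w4 (successors {w3, w4}): φ is true.
  w5 (successors {w1, w3, w5, w8}): φ is false.
  w6 (successors {w6, w7, w8, w9}): φ is false.
  w7 (successors {w0, w6, w7, w8}): φ is false.
  w8 (successors {w8}): φ is false.
  w9 (successors {w0, w1, w3, w9}): φ is false.
For instance, at w8:
  At w8: Box p requires p at every successor {w8}.
    p fails at w8, so Box p is false at w8.
Satisfying worlds: {w4}

1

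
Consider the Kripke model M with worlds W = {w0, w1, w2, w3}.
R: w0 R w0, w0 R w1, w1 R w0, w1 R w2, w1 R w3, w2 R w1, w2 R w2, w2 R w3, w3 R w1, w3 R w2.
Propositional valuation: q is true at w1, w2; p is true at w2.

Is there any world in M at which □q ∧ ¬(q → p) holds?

Let φ = □q ∧ ¬(q → p). Evaluate φ at each world:
  w0 (successors {w0, w1}): φ is false.
  w1 (successors {w0, w2, w3}): φ is false.
  w2 (successors {w1, w2, w3}): φ is false.
  w3 (successors {w1, w2}): φ is false.
For instance, at w1:
  At w1: □q is false, ¬(q → p) is true, so □q ∧ ¬(q → p) is false.
    At w1: □q requires q at every successor {w0, w2, w3}.
      q fails at w0, so □q is false at w1.

No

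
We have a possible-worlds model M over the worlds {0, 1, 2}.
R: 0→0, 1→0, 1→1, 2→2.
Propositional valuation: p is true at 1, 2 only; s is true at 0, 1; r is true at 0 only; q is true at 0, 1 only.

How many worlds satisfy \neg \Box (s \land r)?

2

Let φ = \neg \Box (s \land r). Evaluate φ at each world:
  0 (successors {0}): φ is false.
  1 (successors {0, 1}): φ is true.
  2 (successors {2}): φ is true.
For instance, at 1:
  At 1: \Box (s \land r) is false, so \neg \Box (s \land r) is true.
    At 1: \Box (s \land r) requires s \land r at every successor {0, 1}.
      s \land r fails at 1, so \Box (s \land r) is false at 1.
Satisfying worlds: {1, 2}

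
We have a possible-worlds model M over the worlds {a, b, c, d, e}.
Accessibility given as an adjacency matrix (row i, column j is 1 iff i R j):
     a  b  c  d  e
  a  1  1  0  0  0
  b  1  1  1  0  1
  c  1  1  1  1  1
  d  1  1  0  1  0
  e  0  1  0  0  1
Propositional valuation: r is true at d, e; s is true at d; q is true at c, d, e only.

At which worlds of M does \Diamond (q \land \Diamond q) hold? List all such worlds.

b, c, d, e

Let φ = \Diamond (q \land \Diamond q). Evaluate φ at each world:
  a (successors {a, b}): φ is false.
  b (successors {a, b, c, e}): φ is true.
  c (successors {a, b, c, d, e}): φ is true.
  d (successors {a, b, d}): φ is true.
  e (successors {b, e}): φ is true.
For instance, at b:
  At b: \Diamond (q \land \Diamond q) requires q \land \Diamond q at some successor in {a, b, c, e}.
    q \land \Diamond q holds at c, so \Diamond (q \land \Diamond q) is true at b.
      At c: q is true, \Diamond q is true, so q \land \Diamond q is true.
Satisfying worlds: {b, c, d, e}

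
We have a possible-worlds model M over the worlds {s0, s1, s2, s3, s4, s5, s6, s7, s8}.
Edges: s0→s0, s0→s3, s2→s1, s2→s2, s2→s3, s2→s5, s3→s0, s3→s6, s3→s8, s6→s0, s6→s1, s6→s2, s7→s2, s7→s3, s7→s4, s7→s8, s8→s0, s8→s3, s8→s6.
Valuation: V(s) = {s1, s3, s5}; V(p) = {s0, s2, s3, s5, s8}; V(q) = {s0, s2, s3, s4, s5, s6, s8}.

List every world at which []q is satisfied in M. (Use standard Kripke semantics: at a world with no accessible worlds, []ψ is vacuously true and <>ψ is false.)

s0, s1, s3, s4, s5, s7, s8

Let φ = []q. Evaluate φ at each world:
  s0 (successors {s0, s3}): φ is true.
  s1 (successors ∅): φ is true.
  s2 (successors {s1, s2, s3, s5}): φ is false.
  s3 (successors {s0, s6, s8}): φ is true.
  s4 (successors ∅): φ is true.
  s5 (successors ∅): φ is true.
  s6 (successors {s0, s1, s2}): φ is false.
  s7 (successors {s2, s3, s4, s8}): φ is true.
  s8 (successors {s0, s3, s6}): φ is true.
For instance, at s7:
  At s7: []q requires q at every successor {s2, s3, s4, s8}.
    At s2: q is true.
    At s3: q is true.
    At s4: q is true.
    At s8: q is true.
  So []q is true at s7.
Satisfying worlds: {s0, s1, s3, s4, s5, s7, s8}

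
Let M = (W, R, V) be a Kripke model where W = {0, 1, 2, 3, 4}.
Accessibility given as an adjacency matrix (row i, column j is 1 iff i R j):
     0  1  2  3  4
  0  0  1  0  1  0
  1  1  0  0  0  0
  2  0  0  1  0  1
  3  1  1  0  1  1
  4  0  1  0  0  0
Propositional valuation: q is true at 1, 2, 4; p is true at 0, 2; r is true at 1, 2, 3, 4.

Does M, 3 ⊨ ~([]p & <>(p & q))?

Yes

Recall that []ψ holds at a world iff ψ holds at every accessible world, and <>ψ holds iff ψ holds at some accessible world.
At 3: []p & <>(p & q) is false, so ~([]p & <>(p & q)) is true.
  At 3: []p is false, <>(p & q) is false, so []p & <>(p & q) is false.
    At 3: []p requires p at every successor {0, 1, 3, 4}.
      p fails at 1, so []p is false at 3.
    At 3: <>(p & q) requires p & q at some successor in {0, 1, 3, 4}.
      At 0: p & q is false.
      At 1: p & q is false.
      At 3: p & q is false.
      At 4: p & q is false.
    So <>(p & q) is false at 3.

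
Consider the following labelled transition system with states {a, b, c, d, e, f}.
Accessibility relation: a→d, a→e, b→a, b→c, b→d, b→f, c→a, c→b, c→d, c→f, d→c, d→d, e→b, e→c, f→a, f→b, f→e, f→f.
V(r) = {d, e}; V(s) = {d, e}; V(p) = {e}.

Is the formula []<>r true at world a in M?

No

At a: []<>r requires <>r at every successor {d, e}.
  <>r fails at e, so []<>r is false at a.
    At e: <>r requires r at some successor in {b, c}.
      At b: r is false.
      At c: r is false.
    So <>r is false at e.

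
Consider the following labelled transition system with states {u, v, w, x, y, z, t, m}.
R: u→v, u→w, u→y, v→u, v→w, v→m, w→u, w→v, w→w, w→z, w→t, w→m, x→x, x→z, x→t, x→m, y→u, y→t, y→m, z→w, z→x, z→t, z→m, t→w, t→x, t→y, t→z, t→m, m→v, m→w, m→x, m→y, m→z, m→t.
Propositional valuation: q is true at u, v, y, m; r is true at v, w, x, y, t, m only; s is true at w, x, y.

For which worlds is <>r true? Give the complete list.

Recall that <>ψ holds at a world iff ψ holds at some accessible world.
Let φ = <>r. Evaluate φ at each world:
  u (successors {v, w, y}): φ is true.
  v (successors {u, w, m}): φ is true.
  w (successors {u, v, w, z, t, m}): φ is true.
  x (successors {x, z, t, m}): φ is true.
  y (successors {u, t, m}): φ is true.
  z (successors {w, x, t, m}): φ is true.
  t (successors {w, x, y, z, m}): φ is true.
  m (successors {v, w, x, y, z, t}): φ is true.
For instance, at v:
  At v: <>r requires r at some successor in {u, w, m}.
    r holds at w, so <>r is true at v.
Satisfying worlds: {u, v, w, x, y, z, t, m}

u, v, w, x, y, z, t, m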